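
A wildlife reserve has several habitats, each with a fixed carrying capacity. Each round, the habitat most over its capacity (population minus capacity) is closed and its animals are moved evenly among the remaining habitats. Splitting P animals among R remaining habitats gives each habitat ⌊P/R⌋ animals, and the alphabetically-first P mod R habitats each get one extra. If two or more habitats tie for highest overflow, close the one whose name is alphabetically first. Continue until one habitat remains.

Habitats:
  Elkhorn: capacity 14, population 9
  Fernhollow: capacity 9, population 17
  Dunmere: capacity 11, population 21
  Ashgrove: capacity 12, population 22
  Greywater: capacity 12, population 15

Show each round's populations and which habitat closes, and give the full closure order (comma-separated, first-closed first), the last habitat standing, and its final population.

Closure order: Ashgrove, Dunmere, Fernhollow, Greywater
Last habitat: Elkhorn with 84 animals

Round 1: Ashgrove=22 Dunmere=21 Elkhorn=9 Fernhollow=17 Greywater=15 → close Ashgrove (overflow 10)
  22÷4 = 5 each, +1 to first 2
Round 2: Dunmere=27 Elkhorn=15 Fernhollow=22 Greywater=20 → close Dunmere (overflow 16)
  27÷3 = 9 each, +1 to first 0
Round 3: Elkhorn=24 Fernhollow=31 Greywater=29 → close Fernhollow (overflow 22)
  31÷2 = 15 each, +1 to first 1
Round 4: Elkhorn=40 Greywater=44 → close Greywater (overflow 32)
  44÷1 = 44 each, +1 to first 0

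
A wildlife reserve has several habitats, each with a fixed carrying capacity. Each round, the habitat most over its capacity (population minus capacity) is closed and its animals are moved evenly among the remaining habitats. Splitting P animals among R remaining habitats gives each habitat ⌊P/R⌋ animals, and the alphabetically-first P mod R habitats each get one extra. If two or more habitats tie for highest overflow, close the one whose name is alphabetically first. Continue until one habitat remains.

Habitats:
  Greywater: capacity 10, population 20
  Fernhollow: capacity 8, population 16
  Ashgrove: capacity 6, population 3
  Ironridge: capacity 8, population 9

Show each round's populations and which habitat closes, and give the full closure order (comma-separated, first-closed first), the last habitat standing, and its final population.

Closure order: Greywater, Fernhollow, Ironridge
Last habitat: Ashgrove with 48 animals

Round 1: Ashgrove=3 Fernhollow=16 Greywater=20 Ironridge=9 → close Greywater (overflow 10)
  20÷3 = 6 each, +1 to first 2
Round 2: Ashgrove=10 Fernhollow=23 Ironridge=15 → close Fernhollow (overflow 15)
  23÷2 = 11 each, +1 to first 1
Round 3: Ashgrove=22 Ironridge=26 → close Ironridge (overflow 18)
  26÷1 = 26 each, +1 to first 0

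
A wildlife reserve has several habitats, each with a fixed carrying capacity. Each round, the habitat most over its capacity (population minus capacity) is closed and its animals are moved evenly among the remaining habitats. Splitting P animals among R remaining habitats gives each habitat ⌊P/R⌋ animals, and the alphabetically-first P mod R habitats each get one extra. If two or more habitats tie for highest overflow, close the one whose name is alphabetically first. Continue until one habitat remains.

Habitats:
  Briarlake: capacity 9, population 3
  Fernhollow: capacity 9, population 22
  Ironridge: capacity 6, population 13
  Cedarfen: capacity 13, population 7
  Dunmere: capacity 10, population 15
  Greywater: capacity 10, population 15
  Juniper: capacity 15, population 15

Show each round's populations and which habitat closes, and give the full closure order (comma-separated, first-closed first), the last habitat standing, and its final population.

Closure order: Fernhollow, Ironridge, Dunmere, Greywater, Juniper, Briarlake
Last habitat: Cedarfen with 90 animals

Round 1: Briarlake=3 Cedarfen=7 Dunmere=15 Fernhollow=22 Greywater=15 Ironridge=13 Juniper=15 → close Fernhollow (overflow 13)
  22÷6 = 3 each, +1 to first 4
Round 2: Briarlake=7 Cedarfen=11 Dunmere=19 Greywater=19 Ironridge=16 Juniper=18 → close Ironridge (overflow 10)
  16÷5 = 3 each, +1 to first 1
Round 3: Briarlake=11 Cedarfen=14 Dunmere=22 Greywater=22 Juniper=21 → close Dunmere (overflow 12)
  22÷4 = 5 each, +1 to first 2
Round 4: Briarlake=17 Cedarfen=20 Greywater=27 Juniper=26 → close Greywater (overflow 17)
  27÷3 = 9 each, +1 to first 0
Round 5: Briarlake=26 Cedarfen=29 Juniper=35 → close Juniper (overflow 20)
  35÷2 = 17 each, +1 to first 1
Round 6: Briarlake=44 Cedarfen=46 → close Briarlake (overflow 35)
  44÷1 = 44 each, +1 to first 0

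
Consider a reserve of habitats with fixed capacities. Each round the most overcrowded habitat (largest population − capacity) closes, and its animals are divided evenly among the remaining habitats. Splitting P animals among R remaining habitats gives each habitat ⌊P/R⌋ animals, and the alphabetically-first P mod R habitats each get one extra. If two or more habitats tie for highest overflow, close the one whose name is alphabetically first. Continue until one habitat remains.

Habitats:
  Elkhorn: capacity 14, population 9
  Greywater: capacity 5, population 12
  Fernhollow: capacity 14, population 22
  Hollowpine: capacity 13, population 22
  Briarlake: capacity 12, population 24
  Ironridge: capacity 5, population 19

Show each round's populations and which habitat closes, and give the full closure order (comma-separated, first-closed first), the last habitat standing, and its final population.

Closure order: Ironridge, Briarlake, Fernhollow, Hollowpine, Greywater
Last habitat: Elkhorn with 108 animals

Round 1: Briarlake=24 Elkhorn=9 Fernhollow=22 Greywater=12 Hollowpine=22 Ironridge=19 → close Ironridge (overflow 14)
  19÷5 = 3 each, +1 to first 4
Round 2: Briarlake=28 Elkhorn=13 Fernhollow=26 Greywater=16 Hollowpine=25 → close Briarlake (overflow 16)
  28÷4 = 7 each, +1 to first 0
Round 3: Elkhorn=20 Fernhollow=33 Greywater=23 Hollowpine=32 → close Fernhollow (overflow 19)
  33÷3 = 11 each, +1 to first 0
Round 4: Elkhorn=31 Greywater=34 Hollowpine=43 → close Hollowpine (overflow 30)
  43÷2 = 21 each, +1 to first 1
Round 5: Elkhorn=53 Greywater=55 → close Greywater (overflow 50)
  55÷1 = 55 each, +1 to first 0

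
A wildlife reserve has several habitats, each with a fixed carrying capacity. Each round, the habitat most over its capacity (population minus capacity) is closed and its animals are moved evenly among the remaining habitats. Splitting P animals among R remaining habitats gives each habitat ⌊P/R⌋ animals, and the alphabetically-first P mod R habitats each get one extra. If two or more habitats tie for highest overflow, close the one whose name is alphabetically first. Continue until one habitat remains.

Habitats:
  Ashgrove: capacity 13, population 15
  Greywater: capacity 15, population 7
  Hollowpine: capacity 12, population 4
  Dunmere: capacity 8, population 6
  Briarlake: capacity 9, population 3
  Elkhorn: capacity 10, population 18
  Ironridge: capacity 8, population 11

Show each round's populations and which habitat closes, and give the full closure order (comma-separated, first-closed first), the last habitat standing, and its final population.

Round 1: Ashgrove=15 Briarlake=3 Dunmere=6 Elkhorn=18 Greywater=7 Hollowpine=4 Ironridge=11 → close Elkhorn (overflow 8)
  18÷6 = 3 each, +1 to first 0
Round 2: Ashgrove=18 Briarlake=6 Dunmere=9 Greywater=10 Hollowpine=7 Ironridge=14 → close Ironridge (overflow 6)
  14÷5 = 2 each, +1 to first 4
Round 3: Ashgrove=21 Briarlake=9 Dunmere=12 Greywater=13 Hollowpine=9 → close Ashgrove (overflow 8)
  21÷4 = 5 each, +1 to first 1
Round 4: Briarlake=15 Dunmere=17 Greywater=18 Hollowpine=14 → close Dunmere (overflow 9)
  17÷3 = 5 each, +1 to first 2
Round 5: Briarlake=21 Greywater=24 Hollowpine=19 → close Briarlake (overflow 12)
  21÷2 = 10 each, +1 to first 1
Round 6: Greywater=35 Hollowpine=29 → close Greywater (overflow 20)
  35÷1 = 35 each, +1 to first 0

Closure order: Elkhorn, Ironridge, Ashgrove, Dunmere, Briarlake, Greywater
Last habitat: Hollowpine with 64 animals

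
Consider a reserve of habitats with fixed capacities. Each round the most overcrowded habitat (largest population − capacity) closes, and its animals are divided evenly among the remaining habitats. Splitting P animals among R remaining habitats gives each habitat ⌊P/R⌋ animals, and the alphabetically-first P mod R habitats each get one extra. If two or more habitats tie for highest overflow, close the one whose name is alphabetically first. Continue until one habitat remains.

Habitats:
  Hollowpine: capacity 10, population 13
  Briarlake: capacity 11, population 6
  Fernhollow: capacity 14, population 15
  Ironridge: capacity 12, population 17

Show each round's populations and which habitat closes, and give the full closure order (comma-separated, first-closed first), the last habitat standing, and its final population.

Round 1: Briarlake=6 Fernhollow=15 Hollowpine=13 Ironridge=17 → close Ironridge (overflow 5)
  17÷3 = 5 each, +1 to first 2
Round 2: Briarlake=12 Fernhollow=21 Hollowpine=18 → close Hollowpine (overflow 8)
  18÷2 = 9 each, +1 to first 0
Round 3: Briarlake=21 Fernhollow=30 → close Fernhollow (overflow 16)
  30÷1 = 30 each, +1 to first 0

Closure order: Ironridge, Hollowpine, Fernhollow
Last habitat: Briarlake with 51 animals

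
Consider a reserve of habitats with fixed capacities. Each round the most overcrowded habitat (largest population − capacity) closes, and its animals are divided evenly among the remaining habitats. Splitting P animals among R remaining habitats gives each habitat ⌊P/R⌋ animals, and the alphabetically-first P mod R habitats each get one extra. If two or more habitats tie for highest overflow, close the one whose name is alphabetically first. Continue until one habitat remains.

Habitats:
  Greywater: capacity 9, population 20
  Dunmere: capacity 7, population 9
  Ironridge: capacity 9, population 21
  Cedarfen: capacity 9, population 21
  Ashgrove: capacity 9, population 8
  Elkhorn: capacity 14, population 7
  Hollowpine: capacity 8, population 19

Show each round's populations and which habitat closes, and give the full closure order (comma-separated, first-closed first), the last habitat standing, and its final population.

Round 1: Ashgrove=8 Cedarfen=21 Dunmere=9 Elkhorn=7 Greywater=20 Hollowpine=19 Ironridge=21 → close Cedarfen (overflow 12)
  21÷6 = 3 each, +1 to first 3
Round 2: Ashgrove=12 Dunmere=13 Elkhorn=11 Greywater=23 Hollowpine=22 Ironridge=24 → close Ironridge (overflow 15)
  24÷5 = 4 each, +1 to first 4
Round 3: Ashgrove=17 Dunmere=18 Elkhorn=16 Greywater=28 Hollowpine=26 → close Greywater (overflow 19)
  28÷4 = 7 each, +1 to first 0
Round 4: Ashgrove=24 Dunmere=25 Elkhorn=23 Hollowpine=33 → close Hollowpine (overflow 25)
  33÷3 = 11 each, +1 to first 0
Round 5: Ashgrove=35 Dunmere=36 Elkhorn=34 → close Dunmere (overflow 29)
  36÷2 = 18 each, +1 to first 0
Round 6: Ashgrove=53 Elkhorn=52 → close Ashgrove (overflow 44)
  53÷1 = 53 each, +1 to first 0

Closure order: Cedarfen, Ironridge, Greywater, Hollowpine, Dunmere, Ashgrove
Last habitat: Elkhorn with 105 animals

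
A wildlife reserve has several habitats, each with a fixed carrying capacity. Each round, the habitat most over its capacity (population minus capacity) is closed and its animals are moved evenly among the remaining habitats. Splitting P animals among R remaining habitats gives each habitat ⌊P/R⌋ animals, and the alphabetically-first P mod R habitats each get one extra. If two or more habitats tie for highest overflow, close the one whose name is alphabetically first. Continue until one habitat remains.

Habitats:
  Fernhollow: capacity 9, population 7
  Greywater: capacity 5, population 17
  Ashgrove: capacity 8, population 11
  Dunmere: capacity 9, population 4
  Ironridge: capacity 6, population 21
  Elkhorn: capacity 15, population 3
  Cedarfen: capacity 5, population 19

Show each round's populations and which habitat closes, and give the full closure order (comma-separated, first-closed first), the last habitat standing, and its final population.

Closure order: Ironridge, Cedarfen, Greywater, Ashgrove, Dunmere, Fernhollow
Last habitat: Elkhorn with 82 animals

Round 1: Ashgrove=11 Cedarfen=19 Dunmere=4 Elkhorn=3 Fernhollow=7 Greywater=17 Ironridge=21 → close Ironridge (overflow 15)
  21÷6 = 3 each, +1 to first 3
Round 2: Ashgrove=15 Cedarfen=23 Dunmere=8 Elkhorn=6 Fernhollow=10 Greywater=20 → close Cedarfen (overflow 18)
  23÷5 = 4 each, +1 to first 3
Round 3: Ashgrove=20 Dunmere=13 Elkhorn=11 Fernhollow=14 Greywater=24 → close Greywater (overflow 19)
  24÷4 = 6 each, +1 to first 0
Round 4: Ashgrove=26 Dunmere=19 Elkhorn=17 Fernhollow=20 → close Ashgrove (overflow 18)
  26÷3 = 8 each, +1 to first 2
Round 5: Dunmere=28 Elkhorn=26 Fernhollow=28 → close Dunmere (overflow 19)
  28÷2 = 14 each, +1 to first 0
Round 6: Elkhorn=40 Fernhollow=42 → close Fernhollow (overflow 33)
  42÷1 = 42 each, +1 to first 0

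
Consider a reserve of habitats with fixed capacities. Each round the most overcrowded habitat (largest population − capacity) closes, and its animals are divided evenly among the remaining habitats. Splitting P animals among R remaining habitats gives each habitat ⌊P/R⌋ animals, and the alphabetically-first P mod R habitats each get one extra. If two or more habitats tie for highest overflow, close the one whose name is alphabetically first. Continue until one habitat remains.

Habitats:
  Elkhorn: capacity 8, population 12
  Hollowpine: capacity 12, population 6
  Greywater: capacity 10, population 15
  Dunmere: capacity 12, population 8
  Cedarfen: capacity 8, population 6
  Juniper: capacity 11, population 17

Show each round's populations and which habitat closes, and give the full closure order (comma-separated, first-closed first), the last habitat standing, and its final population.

Round 1: Cedarfen=6 Dunmere=8 Elkhorn=12 Greywater=15 Hollowpine=6 Juniper=17 → close Juniper (overflow 6)
  17÷5 = 3 each, +1 to first 2
Round 2: Cedarfen=10 Dunmere=12 Elkhorn=15 Greywater=18 Hollowpine=9 → close Greywater (overflow 8)
  18÷4 = 4 each, +1 to first 2
Round 3: Cedarfen=15 Dunmere=17 Elkhorn=19 Hollowpine=13 → close Elkhorn (overflow 11)
  19÷3 = 6 each, +1 to first 1
Round 4: Cedarfen=22 Dunmere=23 Hollowpine=19 → close Cedarfen (overflow 14)
  22÷2 = 11 each, +1 to first 0
Round 5: Dunmere=34 Hollowpine=30 → close Dunmere (overflow 22)
  34÷1 = 34 each, +1 to first 0

Closure order: Juniper, Greywater, Elkhorn, Cedarfen, Dunmere
Last habitat: Hollowpine with 64 animals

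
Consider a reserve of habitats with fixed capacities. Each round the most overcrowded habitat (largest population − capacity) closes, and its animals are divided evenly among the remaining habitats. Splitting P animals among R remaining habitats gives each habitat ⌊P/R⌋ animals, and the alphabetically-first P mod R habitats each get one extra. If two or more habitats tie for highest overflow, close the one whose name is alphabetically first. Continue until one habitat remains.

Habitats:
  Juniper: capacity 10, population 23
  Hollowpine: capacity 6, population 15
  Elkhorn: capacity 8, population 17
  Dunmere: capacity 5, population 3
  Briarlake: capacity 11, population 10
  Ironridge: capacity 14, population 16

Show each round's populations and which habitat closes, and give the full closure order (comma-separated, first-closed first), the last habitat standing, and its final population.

Closure order: Juniper, Elkhorn, Hollowpine, Ironridge, Briarlake
Last habitat: Dunmere with 84 animals

Round 1: Briarlake=10 Dunmere=3 Elkhorn=17 Hollowpine=15 Ironridge=16 Juniper=23 → close Juniper (overflow 13)
  23÷5 = 4 each, +1 to first 3
Round 2: Briarlake=15 Dunmere=8 Elkhorn=22 Hollowpine=19 Ironridge=20 → close Elkhorn (overflow 14)
  22÷4 = 5 each, +1 to first 2
Round 3: Briarlake=21 Dunmere=14 Hollowpine=24 Ironridge=25 → close Hollowpine (overflow 18)
  24÷3 = 8 each, +1 to first 0
Round 4: Briarlake=29 Dunmere=22 Ironridge=33 → close Ironridge (overflow 19)
  33÷2 = 16 each, +1 to first 1
Round 5: Briarlake=46 Dunmere=38 → close Briarlake (overflow 35)
  46÷1 = 46 each, +1 to first 0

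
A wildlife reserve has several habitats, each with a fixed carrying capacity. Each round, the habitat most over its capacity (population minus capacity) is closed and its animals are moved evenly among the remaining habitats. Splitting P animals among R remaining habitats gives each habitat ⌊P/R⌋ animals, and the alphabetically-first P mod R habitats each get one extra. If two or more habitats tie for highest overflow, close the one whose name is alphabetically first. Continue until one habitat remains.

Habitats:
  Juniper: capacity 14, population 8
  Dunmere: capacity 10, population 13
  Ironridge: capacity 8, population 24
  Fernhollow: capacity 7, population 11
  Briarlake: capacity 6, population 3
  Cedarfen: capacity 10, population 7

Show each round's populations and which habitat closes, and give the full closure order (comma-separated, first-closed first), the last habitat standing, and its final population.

Closure order: Ironridge, Fernhollow, Dunmere, Briarlake, Cedarfen
Last habitat: Juniper with 66 animals

Round 1: Briarlake=3 Cedarfen=7 Dunmere=13 Fernhollow=11 Ironridge=24 Juniper=8 → close Ironridge (overflow 16)
  24÷5 = 4 each, +1 to first 4
Round 2: Briarlake=8 Cedarfen=12 Dunmere=18 Fernhollow=16 Juniper=12 → close Fernhollow (overflow 9)
  16÷4 = 4 each, +1 to first 0
Round 3: Briarlake=12 Cedarfen=16 Dunmere=22 Juniper=16 → close Dunmere (overflow 12)
  22÷3 = 7 each, +1 to first 1
Round 4: Briarlake=20 Cedarfen=23 Juniper=23 → close Briarlake (overflow 14)
  20÷2 = 10 each, +1 to first 0
Round 5: Cedarfen=33 Juniper=33 → close Cedarfen (overflow 23)
  33÷1 = 33 each, +1 to first 0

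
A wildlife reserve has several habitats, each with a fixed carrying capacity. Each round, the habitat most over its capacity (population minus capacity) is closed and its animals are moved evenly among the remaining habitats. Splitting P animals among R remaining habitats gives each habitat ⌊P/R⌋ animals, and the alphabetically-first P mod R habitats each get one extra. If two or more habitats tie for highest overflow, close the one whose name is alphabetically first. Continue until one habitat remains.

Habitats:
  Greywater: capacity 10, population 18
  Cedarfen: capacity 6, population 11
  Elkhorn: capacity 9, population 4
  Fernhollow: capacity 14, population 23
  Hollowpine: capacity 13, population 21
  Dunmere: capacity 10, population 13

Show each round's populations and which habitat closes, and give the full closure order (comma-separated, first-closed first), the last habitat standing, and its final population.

Closure order: Fernhollow, Greywater, Hollowpine, Cedarfen, Dunmere
Last habitat: Elkhorn with 90 animals

Round 1: Cedarfen=11 Dunmere=13 Elkhorn=4 Fernhollow=23 Greywater=18 Hollowpine=21 → close Fernhollow (overflow 9)
  23÷5 = 4 each, +1 to first 3
Round 2: Cedarfen=16 Dunmere=18 Elkhorn=9 Greywater=22 Hollowpine=25 → close Greywater (overflow 12)
  22÷4 = 5 each, +1 to first 2
Round 3: Cedarfen=22 Dunmere=24 Elkhorn=14 Hollowpine=30 → close Hollowpine (overflow 17)
  30÷3 = 10 each, +1 to first 0
Round 4: Cedarfen=32 Dunmere=34 Elkhorn=24 → close Cedarfen (overflow 26)
  32÷2 = 16 each, +1 to first 0
Round 5: Dunmere=50 Elkhorn=40 → close Dunmere (overflow 40)
  50÷1 = 50 each, +1 to first 0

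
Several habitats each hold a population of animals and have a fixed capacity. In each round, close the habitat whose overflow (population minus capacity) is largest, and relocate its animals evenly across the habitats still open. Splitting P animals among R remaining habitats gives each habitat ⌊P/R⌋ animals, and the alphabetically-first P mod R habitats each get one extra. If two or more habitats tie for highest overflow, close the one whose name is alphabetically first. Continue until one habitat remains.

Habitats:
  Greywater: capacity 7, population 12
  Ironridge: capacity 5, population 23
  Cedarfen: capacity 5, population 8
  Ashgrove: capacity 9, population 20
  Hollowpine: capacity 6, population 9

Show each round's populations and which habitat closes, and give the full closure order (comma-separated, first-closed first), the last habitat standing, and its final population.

Round 1: Ashgrove=20 Cedarfen=8 Greywater=12 Hollowpine=9 Ironridge=23 → close Ironridge (overflow 18)
  23÷4 = 5 each, +1 to first 3
Round 2: Ashgrove=26 Cedarfen=14 Greywater=18 Hollowpine=14 → close Ashgrove (overflow 17)
  26÷3 = 8 each, +1 to first 2
Round 3: Cedarfen=23 Greywater=27 Hollowpine=22 → close Greywater (overflow 20)
  27÷2 = 13 each, +1 to first 1
Round 4: Cedarfen=37 Hollowpine=35 → close Cedarfen (overflow 32)
  37÷1 = 37 each, +1 to first 0

Closure order: Ironridge, Ashgrove, Greywater, Cedarfen
Last habitat: Hollowpine with 72 animals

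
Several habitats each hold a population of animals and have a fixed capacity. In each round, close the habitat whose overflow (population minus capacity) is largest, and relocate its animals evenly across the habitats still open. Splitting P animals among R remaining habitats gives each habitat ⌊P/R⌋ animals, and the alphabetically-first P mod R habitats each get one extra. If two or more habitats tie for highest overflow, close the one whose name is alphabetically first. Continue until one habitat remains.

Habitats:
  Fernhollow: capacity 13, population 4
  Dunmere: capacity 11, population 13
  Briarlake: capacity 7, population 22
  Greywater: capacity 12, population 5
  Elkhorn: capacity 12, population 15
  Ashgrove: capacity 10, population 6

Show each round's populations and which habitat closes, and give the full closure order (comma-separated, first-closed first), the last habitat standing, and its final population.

Closure order: Briarlake, Dunmere, Elkhorn, Ashgrove, Greywater
Last habitat: Fernhollow with 65 animals

Round 1: Ashgrove=6 Briarlake=22 Dunmere=13 Elkhorn=15 Fernhollow=4 Greywater=5 → close Briarlake (overflow 15)
  22÷5 = 4 each, +1 to first 2
Round 2: Ashgrove=11 Dunmere=18 Elkhorn=19 Fernhollow=8 Greywater=9 → close Dunmere (overflow 7)
  18÷4 = 4 each, +1 to first 2
Round 3: Ashgrove=16 Elkhorn=24 Fernhollow=12 Greywater=13 → close Elkhorn (overflow 12)
  24÷3 = 8 each, +1 to first 0
Round 4: Ashgrove=24 Fernhollow=20 Greywater=21 → close Ashgrove (overflow 14)
  24÷2 = 12 each, +1 to first 0
Round 5: Fernhollow=32 Greywater=33 → close Greywater (overflow 21)
  33÷1 = 33 each, +1 to first 0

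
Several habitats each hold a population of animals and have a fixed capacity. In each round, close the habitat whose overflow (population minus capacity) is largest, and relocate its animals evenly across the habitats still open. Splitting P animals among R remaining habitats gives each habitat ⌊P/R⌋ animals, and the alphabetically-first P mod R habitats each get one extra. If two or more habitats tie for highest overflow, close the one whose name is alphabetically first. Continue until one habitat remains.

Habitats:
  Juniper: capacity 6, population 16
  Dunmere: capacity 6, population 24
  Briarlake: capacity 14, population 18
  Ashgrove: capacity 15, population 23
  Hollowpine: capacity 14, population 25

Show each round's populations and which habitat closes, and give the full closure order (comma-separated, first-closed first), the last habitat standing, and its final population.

Closure order: Dunmere, Hollowpine, Juniper, Ashgrove
Last habitat: Briarlake with 106 animals

Round 1: Ashgrove=23 Briarlake=18 Dunmere=24 Hollowpine=25 Juniper=16 → close Dunmere (overflow 18)
  24÷4 = 6 each, +1 to first 0
Round 2: Ashgrove=29 Briarlake=24 Hollowpine=31 Juniper=22 → close Hollowpine (overflow 17)
  31÷3 = 10 each, +1 to first 1
Round 3: Ashgrove=40 Briarlake=34 Juniper=32 → close Juniper (overflow 26)
  32÷2 = 16 each, +1 to first 0
Round 4: Ashgrove=56 Briarlake=50 → close Ashgrove (overflow 41)
  56÷1 = 56 each, +1 to first 0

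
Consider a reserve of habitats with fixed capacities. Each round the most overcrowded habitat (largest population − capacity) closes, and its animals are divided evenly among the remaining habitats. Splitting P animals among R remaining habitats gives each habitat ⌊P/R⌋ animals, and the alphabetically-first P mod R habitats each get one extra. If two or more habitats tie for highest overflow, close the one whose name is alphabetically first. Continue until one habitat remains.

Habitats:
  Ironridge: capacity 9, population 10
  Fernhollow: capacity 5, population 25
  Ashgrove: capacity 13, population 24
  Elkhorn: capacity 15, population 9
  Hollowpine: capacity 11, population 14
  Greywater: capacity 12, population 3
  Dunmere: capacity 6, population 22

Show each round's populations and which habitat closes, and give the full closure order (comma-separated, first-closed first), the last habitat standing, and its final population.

Closure order: Fernhollow, Dunmere, Ashgrove, Hollowpine, Ironridge, Elkhorn
Last habitat: Greywater with 107 animals

Round 1: Ashgrove=24 Dunmere=22 Elkhorn=9 Fernhollow=25 Greywater=3 Hollowpine=14 Ironridge=10 → close Fernhollow (overflow 20)
  25÷6 = 4 each, +1 to first 1
Round 2: Ashgrove=29 Dunmere=26 Elkhorn=13 Greywater=7 Hollowpine=18 Ironridge=14 → close Dunmere (overflow 20)
  26÷5 = 5 each, +1 to first 1
Round 3: Ashgrove=35 Elkhorn=18 Greywater=12 Hollowpine=23 Ironridge=19 → close Ashgrove (overflow 22)
  35÷4 = 8 each, +1 to first 3
Round 4: Elkhorn=27 Greywater=21 Hollowpine=32 Ironridge=27 → close Hollowpine (overflow 21)
  32÷3 = 10 each, +1 to first 2
Round 5: Elkhorn=38 Greywater=32 Ironridge=37 → close Ironridge (overflow 28)
  37÷2 = 18 each, +1 to first 1
Round 6: Elkhorn=57 Greywater=50 → close Elkhorn (overflow 42)
  57÷1 = 57 each, +1 to first 0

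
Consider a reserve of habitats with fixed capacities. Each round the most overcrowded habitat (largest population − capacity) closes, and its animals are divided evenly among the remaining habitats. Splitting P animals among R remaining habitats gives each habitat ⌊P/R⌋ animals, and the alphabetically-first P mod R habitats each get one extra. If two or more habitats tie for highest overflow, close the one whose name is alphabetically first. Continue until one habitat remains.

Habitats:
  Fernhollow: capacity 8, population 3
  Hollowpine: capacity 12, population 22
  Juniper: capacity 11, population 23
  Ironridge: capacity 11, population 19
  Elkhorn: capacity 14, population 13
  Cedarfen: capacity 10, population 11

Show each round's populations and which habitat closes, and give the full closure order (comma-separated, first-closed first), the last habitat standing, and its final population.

Round 1: Cedarfen=11 Elkhorn=13 Fernhollow=3 Hollowpine=22 Ironridge=19 Juniper=23 → close Juniper (overflow 12)
  23÷5 = 4 each, +1 to first 3
Round 2: Cedarfen=16 Elkhorn=18 Fernhollow=8 Hollowpine=26 Ironridge=23 → close Hollowpine (overflow 14)
  26÷4 = 6 each, +1 to first 2
Round 3: Cedarfen=23 Elkhorn=25 Fernhollow=14 Ironridge=29 → close Ironridge (overflow 18)
  29÷3 = 9 each, +1 to first 2
Round 4: Cedarfen=33 Elkhorn=35 Fernhollow=23 → close Cedarfen (overflow 23)
  33÷2 = 16 each, +1 to first 1
Round 5: Elkhorn=52 Fernhollow=39 → close Elkhorn (overflow 38)
  52÷1 = 52 each, +1 to first 0

Closure order: Juniper, Hollowpine, Ironridge, Cedarfen, Elkhorn
Last habitat: Fernhollow with 91 animals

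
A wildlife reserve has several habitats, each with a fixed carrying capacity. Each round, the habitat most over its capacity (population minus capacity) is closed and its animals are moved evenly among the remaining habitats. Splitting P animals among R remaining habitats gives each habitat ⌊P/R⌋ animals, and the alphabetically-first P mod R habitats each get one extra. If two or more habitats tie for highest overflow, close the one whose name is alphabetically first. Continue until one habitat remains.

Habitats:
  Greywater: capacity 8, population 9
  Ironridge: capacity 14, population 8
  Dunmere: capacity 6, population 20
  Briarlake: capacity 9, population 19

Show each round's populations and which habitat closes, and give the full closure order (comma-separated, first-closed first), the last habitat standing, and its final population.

Round 1: Briarlake=19 Dunmere=20 Greywater=9 Ironridge=8 → close Dunmere (overflow 14)
  20÷3 = 6 each, +1 to first 2
Round 2: Briarlake=26 Greywater=16 Ironridge=14 → close Briarlake (overflow 17)
  26÷2 = 13 each, +1 to first 0
Round 3: Greywater=29 Ironridge=27 → close Greywater (overflow 21)
  29÷1 = 29 each, +1 to first 0

Closure order: Dunmere, Briarlake, Greywater
Last habitat: Ironridge with 56 animals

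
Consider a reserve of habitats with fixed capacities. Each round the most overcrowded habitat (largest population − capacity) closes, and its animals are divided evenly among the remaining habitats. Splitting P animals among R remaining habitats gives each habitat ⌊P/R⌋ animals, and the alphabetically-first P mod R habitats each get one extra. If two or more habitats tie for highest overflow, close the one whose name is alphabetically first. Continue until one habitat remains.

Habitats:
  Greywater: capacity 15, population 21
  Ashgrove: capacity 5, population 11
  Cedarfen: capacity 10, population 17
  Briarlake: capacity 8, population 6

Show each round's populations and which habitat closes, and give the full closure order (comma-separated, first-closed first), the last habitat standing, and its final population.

Closure order: Cedarfen, Ashgrove, Greywater
Last habitat: Briarlake with 55 animals

Round 1: Ashgrove=11 Briarlake=6 Cedarfen=17 Greywater=21 → close Cedarfen (overflow 7)
  17÷3 = 5 each, +1 to first 2
Round 2: Ashgrove=17 Briarlake=12 Greywater=26 → close Ashgrove (overflow 12)
  17÷2 = 8 each, +1 to first 1
Round 3: Briarlake=21 Greywater=34 → close Greywater (overflow 19)
  34÷1 = 34 each, +1 to first 0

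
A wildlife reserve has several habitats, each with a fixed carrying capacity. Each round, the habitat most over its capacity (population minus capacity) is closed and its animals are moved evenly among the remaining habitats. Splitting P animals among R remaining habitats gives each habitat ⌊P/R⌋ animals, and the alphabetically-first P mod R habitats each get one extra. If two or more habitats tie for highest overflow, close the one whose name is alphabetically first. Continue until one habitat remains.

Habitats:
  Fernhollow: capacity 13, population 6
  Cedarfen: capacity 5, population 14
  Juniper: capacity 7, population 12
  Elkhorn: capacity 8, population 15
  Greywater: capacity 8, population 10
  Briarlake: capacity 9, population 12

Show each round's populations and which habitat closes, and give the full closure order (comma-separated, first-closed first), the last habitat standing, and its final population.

Round 1: Briarlake=12 Cedarfen=14 Elkhorn=15 Fernhollow=6 Greywater=10 Juniper=12 → close Cedarfen (overflow 9)
  14÷5 = 2 each, +1 to first 4
Round 2: Briarlake=15 Elkhorn=18 Fernhollow=9 Greywater=13 Juniper=14 → close Elkhorn (overflow 10)
  18÷4 = 4 each, +1 to first 2
Round 3: Briarlake=20 Fernhollow=14 Greywater=17 Juniper=18 → close Briarlake (overflow 11)
  20÷3 = 6 each, +1 to first 2
Round 4: Fernhollow=21 Greywater=24 Juniper=24 → close Juniper (overflow 17)
  24÷2 = 12 each, +1 to first 0
Round 5: Fernhollow=33 Greywater=36 → close Greywater (overflow 28)
  36÷1 = 36 each, +1 to first 0

Closure order: Cedarfen, Elkhorn, Briarlake, Juniper, Greywater
Last habitat: Fernhollow with 69 animals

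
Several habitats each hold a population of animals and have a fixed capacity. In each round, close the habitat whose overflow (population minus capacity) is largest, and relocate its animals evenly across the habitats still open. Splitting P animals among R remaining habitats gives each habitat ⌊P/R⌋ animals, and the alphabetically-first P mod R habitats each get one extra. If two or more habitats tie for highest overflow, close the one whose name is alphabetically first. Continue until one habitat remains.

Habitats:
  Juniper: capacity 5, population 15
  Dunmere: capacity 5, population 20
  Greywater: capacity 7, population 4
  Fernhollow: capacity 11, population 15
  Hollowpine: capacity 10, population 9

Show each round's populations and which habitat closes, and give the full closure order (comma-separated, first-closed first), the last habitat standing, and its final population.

Round 1: Dunmere=20 Fernhollow=15 Greywater=4 Hollowpine=9 Juniper=15 → close Dunmere (overflow 15)
  20÷4 = 5 each, +1 to first 0
Round 2: Fernhollow=20 Greywater=9 Hollowpine=14 Juniper=20 → close Juniper (overflow 15)
  20÷3 = 6 each, +1 to first 2
Round 3: Fernhollow=27 Greywater=16 Hollowpine=20 → close Fernhollow (overflow 16)
  27÷2 = 13 each, +1 to first 1
Round 4: Greywater=30 Hollowpine=33 → close Greywater (overflow 23)
  30÷1 = 30 each, +1 to first 0

Closure order: Dunmere, Juniper, Fernhollow, Greywater
Last habitat: Hollowpine with 63 animals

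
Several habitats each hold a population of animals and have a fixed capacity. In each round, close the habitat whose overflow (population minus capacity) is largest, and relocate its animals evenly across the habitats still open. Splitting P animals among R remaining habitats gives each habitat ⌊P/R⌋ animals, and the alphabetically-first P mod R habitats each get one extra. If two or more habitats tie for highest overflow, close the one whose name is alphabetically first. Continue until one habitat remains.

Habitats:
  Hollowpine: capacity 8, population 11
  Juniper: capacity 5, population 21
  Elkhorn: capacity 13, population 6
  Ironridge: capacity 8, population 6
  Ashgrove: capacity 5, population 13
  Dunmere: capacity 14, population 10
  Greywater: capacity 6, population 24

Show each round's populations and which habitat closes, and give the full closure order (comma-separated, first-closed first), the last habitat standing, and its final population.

Round 1: Ashgrove=13 Dunmere=10 Elkhorn=6 Greywater=24 Hollowpine=11 Ironridge=6 Juniper=21 → close Greywater (overflow 18)
  24÷6 = 4 each, +1 to first 0
Round 2: Ashgrove=17 Dunmere=14 Elkhorn=10 Hollowpine=15 Ironridge=10 Juniper=25 → close Juniper (overflow 20)
  25÷5 = 5 each, +1 to first 0
Round 3: Ashgrove=22 Dunmere=19 Elkhorn=15 Hollowpine=20 Ironridge=15 → close Ashgrove (overflow 17)
  22÷4 = 5 each, +1 to first 2
Round 4: Dunmere=25 Elkhorn=21 Hollowpine=25 Ironridge=20 → close Hollowpine (overflow 17)
  25÷3 = 8 each, +1 to first 1
Round 5: Dunmere=34 Elkhorn=29 Ironridge=28 → close Dunmere (overflow 20)
  34÷2 = 17 each, +1 to first 0
Round 6: Elkhorn=46 Ironridge=45 → close Ironridge (overflow 37)
  45÷1 = 45 each, +1 to first 0

Closure order: Greywater, Juniper, Ashgrove, Hollowpine, Dunmere, Ironridge
Last habitat: Elkhorn with 91 animals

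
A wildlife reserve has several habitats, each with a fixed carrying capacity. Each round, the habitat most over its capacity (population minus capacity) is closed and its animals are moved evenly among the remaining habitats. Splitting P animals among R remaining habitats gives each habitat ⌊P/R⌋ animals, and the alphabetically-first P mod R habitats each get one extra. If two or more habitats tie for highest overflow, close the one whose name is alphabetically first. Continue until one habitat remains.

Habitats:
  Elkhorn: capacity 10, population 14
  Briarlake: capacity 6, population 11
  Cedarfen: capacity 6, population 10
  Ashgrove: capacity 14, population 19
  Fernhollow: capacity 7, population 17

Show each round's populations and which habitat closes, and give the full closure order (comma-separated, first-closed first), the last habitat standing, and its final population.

Closure order: Fernhollow, Ashgrove, Briarlake, Cedarfen
Last habitat: Elkhorn with 71 animals

Round 1: Ashgrove=19 Briarlake=11 Cedarfen=10 Elkhorn=14 Fernhollow=17 → close Fernhollow (overflow 10)
  17÷4 = 4 each, +1 to first 1
Round 2: Ashgrove=24 Briarlake=15 Cedarfen=14 Elkhorn=18 → close Ashgrove (overflow 10)
  24÷3 = 8 each, +1 to first 0
Round 3: Briarlake=23 Cedarfen=22 Elkhorn=26 → close Briarlake (overflow 17)
  23÷2 = 11 each, +1 to first 1
Round 4: Cedarfen=34 Elkhorn=37 → close Cedarfen (overflow 28)
  34÷1 = 34 each, +1 to first 0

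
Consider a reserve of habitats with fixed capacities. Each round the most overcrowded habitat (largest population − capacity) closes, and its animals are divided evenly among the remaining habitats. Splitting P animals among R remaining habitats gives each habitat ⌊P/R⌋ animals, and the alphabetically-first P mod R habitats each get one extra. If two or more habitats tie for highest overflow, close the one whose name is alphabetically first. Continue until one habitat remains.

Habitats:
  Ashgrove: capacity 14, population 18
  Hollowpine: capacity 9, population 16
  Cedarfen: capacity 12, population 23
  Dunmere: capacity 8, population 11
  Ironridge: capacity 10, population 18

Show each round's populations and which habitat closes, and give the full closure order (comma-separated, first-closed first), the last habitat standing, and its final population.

Round 1: Ashgrove=18 Cedarfen=23 Dunmere=11 Hollowpine=16 Ironridge=18 → close Cedarfen (overflow 11)
  23÷4 = 5 each, +1 to first 3
Round 2: Ashgrove=24 Dunmere=17 Hollowpine=22 Ironridge=23 → close Hollowpine (overflow 13)
  22÷3 = 7 each, +1 to first 1
Round 3: Ashgrove=32 Dunmere=24 Ironridge=30 → close Ironridge (overflow 20)
  30÷2 = 15 each, +1 to first 0
Round 4: Ashgrove=47 Dunmere=39 → close Ashgrove (overflow 33)
  47÷1 = 47 each, +1 to first 0

Closure order: Cedarfen, Hollowpine, Ironridge, Ashgrove
Last habitat: Dunmere with 86 animals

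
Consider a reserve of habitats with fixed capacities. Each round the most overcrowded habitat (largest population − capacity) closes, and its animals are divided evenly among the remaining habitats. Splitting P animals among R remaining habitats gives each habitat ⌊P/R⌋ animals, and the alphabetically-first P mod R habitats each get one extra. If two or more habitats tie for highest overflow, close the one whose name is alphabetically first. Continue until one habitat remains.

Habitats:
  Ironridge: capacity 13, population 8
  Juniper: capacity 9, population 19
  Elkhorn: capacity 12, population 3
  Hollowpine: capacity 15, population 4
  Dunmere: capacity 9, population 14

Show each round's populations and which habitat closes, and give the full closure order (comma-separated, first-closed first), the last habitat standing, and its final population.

Round 1: Dunmere=14 Elkhorn=3 Hollowpine=4 Ironridge=8 Juniper=19 → close Juniper (overflow 10)
  19÷4 = 4 each, +1 to first 3
Round 2: Dunmere=19 Elkhorn=8 Hollowpine=9 Ironridge=12 → close Dunmere (overflow 10)
  19÷3 = 6 each, +1 to first 1
Round 3: Elkhorn=15 Hollowpine=15 Ironridge=18 → close Ironridge (overflow 5)
  18÷2 = 9 each, +1 to first 0
Round 4: Elkhorn=24 Hollowpine=24 → close Elkhorn (overflow 12)
  24÷1 = 24 each, +1 to first 0

Closure order: Juniper, Dunmere, Ironridge, Elkhorn
Last habitat: Hollowpine with 48 animals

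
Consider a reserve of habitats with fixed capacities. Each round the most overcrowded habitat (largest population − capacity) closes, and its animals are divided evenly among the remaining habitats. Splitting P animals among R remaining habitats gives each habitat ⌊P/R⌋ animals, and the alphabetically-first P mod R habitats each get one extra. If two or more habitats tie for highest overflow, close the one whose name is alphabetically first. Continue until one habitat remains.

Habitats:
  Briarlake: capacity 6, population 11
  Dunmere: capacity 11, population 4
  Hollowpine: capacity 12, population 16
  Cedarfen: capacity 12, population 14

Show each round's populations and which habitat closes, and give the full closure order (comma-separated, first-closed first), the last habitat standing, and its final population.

Closure order: Briarlake, Hollowpine, Cedarfen
Last habitat: Dunmere with 45 animals

Round 1: Briarlake=11 Cedarfen=14 Dunmere=4 Hollowpine=16 → close Briarlake (overflow 5)
  11÷3 = 3 each, +1 to first 2
Round 2: Cedarfen=18 Dunmere=8 Hollowpine=19 → close Hollowpine (overflow 7)
  19÷2 = 9 each, +1 to first 1
Round 3: Cedarfen=28 Dunmere=17 → close Cedarfen (overflow 16)
  28÷1 = 28 each, +1 to first 0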